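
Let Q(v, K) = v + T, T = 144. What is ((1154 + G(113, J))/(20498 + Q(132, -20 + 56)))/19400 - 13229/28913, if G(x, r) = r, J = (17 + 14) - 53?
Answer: -1332865160721/2913097510700 ≈ -0.45754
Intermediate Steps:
J = -22 (J = 31 - 53 = -22)
Q(v, K) = 144 + v (Q(v, K) = v + 144 = 144 + v)
((1154 + G(113, J))/(20498 + Q(132, -20 + 56)))/19400 - 13229/28913 = ((1154 - 22)/(20498 + (144 + 132)))/19400 - 13229/28913 = (1132/(20498 + 276))*(1/19400) - 13229*1/28913 = (1132/20774)*(1/19400) - 13229/28913 = (1132*(1/20774))*(1/19400) - 13229/28913 = (566/10387)*(1/19400) - 13229/28913 = 283/100753900 - 13229/28913 = -1332865160721/2913097510700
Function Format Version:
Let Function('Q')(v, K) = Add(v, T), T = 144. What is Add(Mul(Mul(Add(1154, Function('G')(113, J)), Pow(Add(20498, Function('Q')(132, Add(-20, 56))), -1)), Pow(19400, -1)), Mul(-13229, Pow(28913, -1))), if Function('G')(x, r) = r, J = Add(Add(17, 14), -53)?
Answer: Rational(-1332865160721, 2913097510700) ≈ -0.45754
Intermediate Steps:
J = -22 (J = Add(31, -53) = -22)
Function('Q')(v, K) = Add(144, v) (Function('Q')(v, K) = Add(v, 144) = Add(144, v))
Add(Mul(Mul(Add(1154, Function('G')(113, J)), Pow(Add(20498, Function('Q')(132, Add(-20, 56))), -1)), Pow(19400, -1)), Mul(-13229, Pow(28913, -1))) = Add(Mul(Mul(Add(1154, -22), Pow(Add(20498, Add(144, 132)), -1)), Pow(19400, -1)), Mul(-13229, Pow(28913, -1))) = Add(Mul(Mul(1132, Pow(Add(20498, 276), -1)), Rational(1, 19400)), Mul(-13229, Rational(1, 28913))) = Add(Mul(Mul(1132, Pow(20774, -1)), Rational(1, 19400)), Rational(-13229, 28913)) = Add(Mul(Mul(1132, Rational(1, 20774)), Rational(1, 19400)), Rational(-13229, 28913)) = Add(Mul(Rational(566, 10387), Rational(1, 19400)), Rational(-13229, 28913)) = Add(Rational(283, 100753900), Rational(-13229, 28913)) = Rational(-1332865160721, 2913097510700)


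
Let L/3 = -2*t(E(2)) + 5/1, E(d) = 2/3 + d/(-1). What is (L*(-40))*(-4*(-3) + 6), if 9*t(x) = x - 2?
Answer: -12400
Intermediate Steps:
E(d) = ⅔ - d (E(d) = 2*(⅓) + d*(-1) = ⅔ - d)
t(x) = -2/9 + x/9 (t(x) = (x - 2)/9 = (-2 + x)/9 = -2/9 + x/9)
L = 155/9 (L = 3*(-2*(-2/9 + (⅔ - 1*2)/9) + 5/1) = 3*(-2*(-2/9 + (⅔ - 2)/9) + 5*1) = 3*(-2*(-2/9 + (⅑)*(-4/3)) + 5) = 3*(-2*(-2/9 - 4/27) + 5) = 3*(-2*(-10/27) + 5) = 3*(20/27 + 5) = 3*(155/27) = 155/9 ≈ 17.222)
(L*(-40))*(-4*(-3) + 6) = ((155/9)*(-40))*(-4*(-3) + 6) = -6200*(12 + 6)/9 = -6200/9*18 = -12400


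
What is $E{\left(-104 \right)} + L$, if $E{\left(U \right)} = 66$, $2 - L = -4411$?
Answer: $4479$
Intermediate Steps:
$L = 4413$ ($L = 2 - -4411 = 2 + 4411 = 4413$)
$E{\left(-104 \right)} + L = 66 + 4413 = 4479$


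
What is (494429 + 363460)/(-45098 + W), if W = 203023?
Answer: 857889/157925 ≈ 5.4323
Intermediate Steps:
(494429 + 363460)/(-45098 + W) = (494429 + 363460)/(-45098 + 203023) = 857889/157925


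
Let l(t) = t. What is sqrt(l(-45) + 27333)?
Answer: 6*sqrt(758) ≈ 165.19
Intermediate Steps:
sqrt(l(-45) + 27333) = sqrt(-45 + 27333) = sqrt(27288) = 6*sqrt(758)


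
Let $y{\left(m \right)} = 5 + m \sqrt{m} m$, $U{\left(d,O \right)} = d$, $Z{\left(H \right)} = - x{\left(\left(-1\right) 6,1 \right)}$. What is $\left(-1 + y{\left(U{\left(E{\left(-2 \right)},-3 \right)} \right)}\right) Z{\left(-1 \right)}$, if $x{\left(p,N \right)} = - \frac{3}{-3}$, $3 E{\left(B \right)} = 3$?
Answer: $-5$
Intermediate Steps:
$E{\left(B \right)} = 1$ ($E{\left(B \right)} = \frac{1}{3} \cdot 3 = 1$)
$x{\left(p,N \right)} = 1$ ($x{\left(p,N \right)} = \left(-3\right) \left(- \frac{1}{3}\right) = 1$)
$Z{\left(H \right)} = -1$ ($Z{\left(H \right)} = \left(-1\right) 1 = -1$)
$y{\left(m \right)} = 5 + m^{\frac{5}{2}}$ ($y{\left(m \right)} = 5 + m^{\frac{3}{2}} m = 5 + m^{\frac{5}{2}}$)
$\left(-1 + y{\left(U{\left(E{\left(-2 \right)},-3 \right)} \right)}\right) Z{\left(-1 \right)} = \left(-1 + \left(5 + 1^{\frac{5}{2}}\right)\right) \left(-1\right) = \left(-1 + \left(5 + 1\right)\right) \left(-1\right) = \left(-1 + 6\right) \left(-1\right) = 5 \left(-1\right) = -5$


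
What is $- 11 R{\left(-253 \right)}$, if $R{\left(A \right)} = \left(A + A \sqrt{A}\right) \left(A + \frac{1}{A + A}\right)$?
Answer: $- \frac{1408209}{2} - \frac{1408209 i \sqrt{253}}{2} \approx -7.041 \cdot 10^{5} - 1.1199 \cdot 10^{7} i$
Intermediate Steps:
$R{\left(A \right)} = \left(A + A^{\frac{3}{2}}\right) \left(A + \frac{1}{2 A}\right)$
$- 11 R{\left(-253 \right)} = - 11 \left(\frac{1}{2} + \left(-253\right)^{2} + \left(-253\right)^{\frac{5}{2}} + \frac{\sqrt{-253}}{2}\right) = - 11 \left(\frac{1}{2} + 64009 + 64009 i \sqrt{253} + \frac{i \sqrt{253}}{2}\right) = - 11 \left(\frac{128019}{2} + \frac{128019 i \sqrt{253}}{2}\right) = - \frac{1408209}{2} - \frac{1408209 i \sqrt{253}}{2}$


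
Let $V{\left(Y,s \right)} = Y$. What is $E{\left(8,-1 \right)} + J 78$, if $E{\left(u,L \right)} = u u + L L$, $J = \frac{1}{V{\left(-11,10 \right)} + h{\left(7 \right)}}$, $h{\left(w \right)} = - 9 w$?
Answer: $\frac{2366}{37} \approx 63.946$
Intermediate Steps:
$J = - \frac{1}{74}$ ($J = \frac{1}{-11 - 63} = \frac{1}{-74} = - \frac{1}{74} \approx -0.013514$)
$E{\left(u,L \right)} = L^{2} + u^{2}$ ($E{\left(u,L \right)} = u^{2} + L^{2} = L^{2} + u^{2}$)
$E{\left(8,-1 \right)} + J 78 = \left(\left(-1\right)^{2} + 8^{2}\right) - \frac{39}{37} = \left(1 + 64\right) - \frac{39}{37} = 65 - \frac{39}{37} = \frac{2366}{37}$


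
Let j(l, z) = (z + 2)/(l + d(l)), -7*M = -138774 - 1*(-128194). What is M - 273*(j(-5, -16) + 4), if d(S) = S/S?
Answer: -7505/14 ≈ -536.07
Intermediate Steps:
M = 10580/7 (M = -(-138774 - 1*(-128194))/7 = -(-138774 + 128194)/7 = -⅐*(-10580) = 10580/7 ≈ 1511.4)
d(S) = 1
j(l, z) = (2 + z)/(1 + l) (j(l, z) = (z + 2)/(l + 1) = (2 + z)/(1 + l))
M - 273*(j(-5, -16) + 4) = 10580/7 - 273*((2 - 16)/(1 - 5) + 4) = 10580/7 - 273*(-14/(-4) + 4) = 10580/7 - 273*(-¼*(-14) + 4) = 10580/7 - 273*(7/2 + 4) = 10580/7 - 273*15/2 = 10580/7 - 1*4095/2 = 10580/7 - 4095/2 = -7505/14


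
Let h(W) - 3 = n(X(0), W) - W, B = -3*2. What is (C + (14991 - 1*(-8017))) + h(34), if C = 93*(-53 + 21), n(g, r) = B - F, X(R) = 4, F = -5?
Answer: 20000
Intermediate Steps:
B = -6
n(g, r) = -1 (n(g, r) = -6 - 1*(-5) = -6 + 5 = -1)
C = -2976 (C = 93*(-32) = -2976)
h(W) = 2 - W (h(W) = 3 + (-1 - W) = 2 - W)
(C + (14991 - 1*(-8017))) + h(34) = (-2976 + (14991 - 1*(-8017))) + (2 - 1*34) = (-2976 + (14991 + 8017)) + (2 - 34) = (-2976 + 23008) - 32 = 20032 - 32 = 20000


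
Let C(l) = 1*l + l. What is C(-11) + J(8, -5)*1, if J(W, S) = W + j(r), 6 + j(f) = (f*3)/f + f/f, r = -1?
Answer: -16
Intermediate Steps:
j(f) = -2 (j(f) = -6 + ((f*3)/f + f/f) = -6 + ((3*f)/f + 1) = -6 + (3 + 1) = -6 + 4 = -2)
J(W, S) = -2 + W (J(W, S) = W - 2 = -2 + W)
C(l) = 2*l (C(l) = l + l = 2*l)
C(-11) + J(8, -5)*1 = 2*(-11) + (-2 + 8)*1 = -22 + 6*1 = -22 + 6 = -16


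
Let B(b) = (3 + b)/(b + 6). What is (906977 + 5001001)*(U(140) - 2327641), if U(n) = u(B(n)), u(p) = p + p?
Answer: -1003869738011700/73 ≈ -1.3752e+13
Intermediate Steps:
B(b) = (3 + b)/(6 + b)
u(p) = 2*p
U(n) = 2*(3 + n)/(6 + n) (U(n) = 2*((3 + n)/(6 + n)) = 2*(3 + n)/(6 + n))
(906977 + 5001001)*(U(140) - 2327641) = (906977 + 5001001)*(2*(3 + 140)/(6 + 140) - 2327641) = 5907978*(2*143/146 - 2327641) = 5907978*(2*(1/146)*143 - 2327641) = 5907978*(143/73 - 2327641) = 5907978*(-169917650/73) = -1003869738011700/73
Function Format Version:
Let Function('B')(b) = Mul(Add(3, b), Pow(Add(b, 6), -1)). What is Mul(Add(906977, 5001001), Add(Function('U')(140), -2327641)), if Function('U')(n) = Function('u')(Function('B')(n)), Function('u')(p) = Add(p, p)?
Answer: Rational(-1003869738011700, 73) ≈ -1.3752e+13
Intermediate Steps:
Function('B')(b) = Mul(Pow(Add(6, b), -1), Add(3, b)) (Function('B')(b) = Mul(Add(3, b), Pow(Add(6, b), -1)) = Mul(Pow(Add(6, b), -1), Add(3, b)))
Function('u')(p) = Mul(2, p)
Function('U')(n) = Mul(2, Pow(Add(6, n), -1), Add(3, n)) (Function('U')(n) = Mul(2, Mul(Pow(Add(6, n), -1), Add(3, n))) = Mul(2, Pow(Add(6, n), -1), Add(3, n)))
Mul(Add(906977, 5001001), Add(Function('U')(140), -2327641)) = Mul(Add(906977, 5001001), Add(Mul(2, Pow(Add(6, 140), -1), Add(3, 140)), -2327641)) = Mul(5907978, Add(Mul(2, Pow(146, -1), 143), -2327641)) = Mul(5907978, Add(Mul(2, Rational(1, 146), 143), -2327641)) = Mul(5907978, Add(Rational(143, 73), -2327641)) = Mul(5907978, Rational(-169917650, 73)) = Rational(-1003869738011700, 73)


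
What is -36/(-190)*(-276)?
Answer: -4968/95 ≈ -52.295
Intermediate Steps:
-36/(-190)*(-276) = -36*(-1/190)*(-276) = (18/95)*(-276) = -4968/95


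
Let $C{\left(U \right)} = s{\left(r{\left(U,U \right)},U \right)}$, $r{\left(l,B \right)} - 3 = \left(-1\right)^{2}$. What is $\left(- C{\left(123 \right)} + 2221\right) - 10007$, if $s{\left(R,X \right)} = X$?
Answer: $-7909$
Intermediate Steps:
$r{\left(l,B \right)} = 4$ ($r{\left(l,B \right)} = 3 + \left(-1\right)^{2} = 3 + 1 = 4$)
$C{\left(U \right)} = U$
$\left(- C{\left(123 \right)} + 2221\right) - 10007 = \left(\left(-1\right) 123 + 2221\right) - 10007 = \left(-123 + 2221\right) - 10007 = 2098 - 10007 = -7909$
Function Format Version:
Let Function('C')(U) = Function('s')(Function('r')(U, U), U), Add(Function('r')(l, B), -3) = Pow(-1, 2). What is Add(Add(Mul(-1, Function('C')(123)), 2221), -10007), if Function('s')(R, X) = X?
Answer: -7909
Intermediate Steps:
Function('r')(l, B) = 4 (Function('r')(l, B) = Add(3, Pow(-1, 2)) = Add(3, 1) = 4)
Function('C')(U) = U
Add(Add(Mul(-1, Function('C')(123)), 2221), -10007) = Add(Add(Mul(-1, 123), 2221), -10007) = Add(Add(-123, 2221), -10007) = Add(2098, -10007) = -7909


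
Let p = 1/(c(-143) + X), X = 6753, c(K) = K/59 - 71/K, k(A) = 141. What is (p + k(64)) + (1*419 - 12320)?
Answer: -669835491323/56958801 ≈ -11760.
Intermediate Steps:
c(K) = -71/K + K/59 (c(K) = K*(1/59) - 71/K = K/59 - 71/K = -71/K + K/59)
p = 8437/56958801 (p = 1/((-71/(-143) + (1/59)*(-143)) + 6753) = 1/((-71*(-1/143) - 143/59) + 6753) = 1/((71/143 - 143/59) + 6753) = 1/(-16260/8437 + 6753) = 1/(56958801/8437) = 8437/56958801 ≈ 0.00014812)
(p + k(64)) + (1*419 - 12320) = (8437/56958801 + 141) + (1*419 - 12320) = 8031199378/56958801 + (419 - 12320) = 8031199378/56958801 - 11901 = -669835491323/56958801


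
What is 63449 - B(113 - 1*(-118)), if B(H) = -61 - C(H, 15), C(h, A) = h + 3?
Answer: 63744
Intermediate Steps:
C(h, A) = 3 + h
B(H) = -64 - H (B(H) = -61 - (3 + H) = -61 + (-3 - H) = -64 - H)
63449 - B(113 - 1*(-118)) = 63449 - (-64 - (113 - 1*(-118))) = 63449 - (-64 - (113 + 118)) = 63449 - (-64 - 1*231) = 63449 - (-64 - 231) = 63449 - 1*(-295) = 63449 + 295 = 63744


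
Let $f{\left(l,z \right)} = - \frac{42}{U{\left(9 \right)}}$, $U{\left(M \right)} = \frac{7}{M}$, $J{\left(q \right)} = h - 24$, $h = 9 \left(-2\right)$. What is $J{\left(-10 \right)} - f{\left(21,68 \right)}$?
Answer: $12$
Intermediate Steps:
$h = -18$
$J{\left(q \right)} = -42$ ($J{\left(q \right)} = -18 - 24 = -42$)
$f{\left(l,z \right)} = -54$ ($f{\left(l,z \right)} = - \frac{42}{7 \cdot \frac{1}{9}} = - \frac{42}{\frac{7}{9}} = \left(-42\right) \frac{9}{7} = -54$)
$J{\left(-10 \right)} - f{\left(21,68 \right)} = -42 - -54 = -42 + 54 = 12$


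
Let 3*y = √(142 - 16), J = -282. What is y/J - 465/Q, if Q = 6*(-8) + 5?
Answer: 465/43 - √14/282 ≈ 10.801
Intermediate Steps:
Q = -43 (Q = -48 + 5 = -43)
y = √14 (y = √(142 - 16)/3 = √126/3 = (3*√14)/3 = √14 ≈ 3.7417)
y/J - 465/Q = √14/(-282) - 465/(-43) = √14*(-1/282) - 465*(-1/43) = -√14/282 + 465/43 = 465/43 - √14/282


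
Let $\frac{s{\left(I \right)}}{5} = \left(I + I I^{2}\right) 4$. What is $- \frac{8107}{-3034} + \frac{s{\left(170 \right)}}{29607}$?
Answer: $\frac{298371179549}{89827638} \approx 3321.6$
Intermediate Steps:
$s{\left(I \right)} = 20 I + 20 I^{3}$ ($s{\left(I \right)} = 5 \left(I + I I^{2}\right) 4 = 5 \left(I + I^{3}\right) 4 = 5 \left(4 I + 4 I^{3}\right) = 20 I + 20 I^{3}$)
$- \frac{8107}{-3034} + \frac{s{\left(170 \right)}}{29607} = - \frac{8107}{-3034} + \frac{20 \cdot 170 \left(1 + 170^{2}\right)}{29607} = \left(-8107\right) \left(- \frac{1}{3034}\right) + 20 \cdot 170 \left(1 + 28900\right) \frac{1}{29607} = \frac{8107}{3034} + 20 \cdot 170 \cdot 28901 \cdot \frac{1}{29607} = \frac{8107}{3034} + 98263400 \cdot \frac{1}{29607} = \frac{8107}{3034} + \frac{98263400}{29607} = \frac{298371179549}{89827638}$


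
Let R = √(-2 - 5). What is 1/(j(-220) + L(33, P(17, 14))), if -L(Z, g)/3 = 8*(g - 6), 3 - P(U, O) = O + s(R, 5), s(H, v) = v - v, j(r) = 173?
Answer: 1/581 ≈ 0.0017212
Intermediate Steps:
R = I*√7 (R = √(-7) = I*√7 ≈ 2.6458*I)
s(H, v) = 0
P(U, O) = 3 - O (P(U, O) = 3 - (O + 0) = 3 - O)
L(Z, g) = 144 - 24*g (L(Z, g) = -24*(g - 6) = -24*(-6 + g) = -3*(-48 + 8*g) = 144 - 24*g)
1/(j(-220) + L(33, P(17, 14))) = 1/(173 + (144 - 24*(3 - 1*14))) = 1/(173 + (144 - 24*(3 - 14))) = 1/(173 + (144 - 24*(-11))) = 1/(173 + (144 + 264)) = 1/(173 + 408) = 1/581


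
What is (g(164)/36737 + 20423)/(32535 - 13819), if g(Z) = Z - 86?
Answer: 750279829/687569692 ≈ 1.0912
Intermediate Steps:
g(Z) = -86 + Z
(g(164)/36737 + 20423)/(32535 - 13819) = ((-86 + 164)/36737 + 20423)/(32535 - 13819) = (78*(1/36737) + 20423)/18716 = (78/36737 + 20423)*(1/18716) = (750279829/36737)*(1/18716) = 750279829/687569692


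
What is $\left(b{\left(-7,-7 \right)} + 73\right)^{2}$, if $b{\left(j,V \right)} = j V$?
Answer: $14884$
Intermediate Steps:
$b{\left(j,V \right)} = V j$
$\left(b{\left(-7,-7 \right)} + 73\right)^{2} = \left(\left(-7\right) \left(-7\right) + 73\right)^{2} = \left(49 + 73\right)^{2} = 122^{2} = 14884$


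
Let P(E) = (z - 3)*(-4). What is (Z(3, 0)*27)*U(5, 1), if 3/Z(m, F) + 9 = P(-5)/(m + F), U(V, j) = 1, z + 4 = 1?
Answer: -81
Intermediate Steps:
z = -3 (z = -4 + 1 = -3)
P(E) = 24 (P(E) = (-3 - 3)*(-4) = -6*(-4) = 24)
Z(m, F) = 3/(-9 + 24/(F + m)) (Z(m, F) = 3/(-9 + 24/(m + F)) = 3/(-9 + 24/(F + m)))
(Z(3, 0)*27)*U(5, 1) = (((-1*0 - 1*3)/(-8 + 3*0 + 3*3))*27)*1 = (((0 - 3)/(-8 + 0 + 9))*27)*1 = ((-3/1)*27)*1 = ((1*(-3))*27)*1 = -3*27*1 = -81*1 = -81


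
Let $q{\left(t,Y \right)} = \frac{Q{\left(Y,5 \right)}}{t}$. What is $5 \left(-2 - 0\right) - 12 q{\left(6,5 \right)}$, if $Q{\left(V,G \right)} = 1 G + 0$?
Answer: $-20$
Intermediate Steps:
$Q{\left(V,G \right)} = G$ ($Q{\left(V,G \right)} = G + 0 = G$)
$q{\left(t,Y \right)} = \frac{5}{t}$
$5 \left(-2 - 0\right) - 12 q{\left(6,5 \right)} = 5 \left(-2 - 0\right) - 12 \cdot \frac{5}{6} = 5 \left(-2 + 0\right) - 12 \cdot 5 \cdot \frac{1}{6} = 5 \left(-2\right) - 10 = -10 - 10 = -20$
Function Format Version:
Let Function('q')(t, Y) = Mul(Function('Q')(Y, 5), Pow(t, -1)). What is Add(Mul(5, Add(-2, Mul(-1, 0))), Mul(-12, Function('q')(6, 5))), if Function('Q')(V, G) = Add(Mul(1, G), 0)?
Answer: -20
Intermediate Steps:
Function('Q')(V, G) = G (Function('Q')(V, G) = Add(G, 0) = G)
Function('q')(t, Y) = Mul(5, Pow(t, -1))
Add(Mul(5, Add(-2, Mul(-1, 0))), Mul(-12, Function('q')(6, 5))) = Add(Mul(5, Add(-2, Mul(-1, 0))), Mul(-12, Mul(5, Pow(6, -1)))) = Add(Mul(5, Add(-2, 0)), Mul(-12, Mul(5, Rational(1, 6)))) = Add(Mul(5, -2), Mul(-12, Rational(5, 6))) = Add(-10, -10) = -20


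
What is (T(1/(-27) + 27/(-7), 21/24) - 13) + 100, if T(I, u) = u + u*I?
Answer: 18245/216 ≈ 84.468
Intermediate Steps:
T(I, u) = u + I*u
(T(1/(-27) + 27/(-7), 21/24) - 13) + 100 = ((21/24)*(1 + (1/(-27) + 27/(-7))) - 13) + 100 = ((21*(1/24))*(1 + (1*(-1/27) + 27*(-⅐))) - 13) + 100 = (7*(1 + (-1/27 - 27/7))/8 - 13) + 100 = (7*(1 - 736/189)/8 - 13) + 100 = ((7/8)*(-547/189) - 13) + 100 = (-547/216 - 13) + 100 = -3355/216 + 100 = 18245/216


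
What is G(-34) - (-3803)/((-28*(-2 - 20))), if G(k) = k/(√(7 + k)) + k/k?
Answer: 4419/616 + 34*I*√3/9 ≈ 7.1737 + 6.5433*I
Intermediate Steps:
G(k) = 1 + k/√(7 + k) (G(k) = k/√(7 + k) + 1 = 1 + k/√(7 + k))
G(-34) - (-3803)/((-28*(-2 - 20))) = (1 - 34/√(7 - 34)) - (-3803)/((-28*(-2 - 20))) = (1 - (-34)*I*√3/9) - (-3803)/((-28*(-22))) = (1 - (-34)*I*√3/9) - (-3803)/616 = (1 + 34*I*√3/9) - (-3803)/616 = (1 + 34*I*√3/9) - 1*(-3803/616) = (1 + 34*I*√3/9) + 3803/616 = 4419/616 + 34*I*√3/9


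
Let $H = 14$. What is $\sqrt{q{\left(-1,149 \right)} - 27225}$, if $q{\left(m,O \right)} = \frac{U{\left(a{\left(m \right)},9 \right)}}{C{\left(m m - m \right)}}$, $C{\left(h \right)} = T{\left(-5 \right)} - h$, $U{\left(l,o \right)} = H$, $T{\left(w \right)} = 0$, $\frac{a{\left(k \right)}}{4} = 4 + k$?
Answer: $4 i \sqrt{1702} \approx 165.02 i$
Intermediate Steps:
$a{\left(k \right)} = 16 + 4 k$ ($a{\left(k \right)} = 4 \left(4 + k\right) = 16 + 4 k$)
$U{\left(l,o \right)} = 14$
$C{\left(h \right)} = - h$ ($C{\left(h \right)} = 0 - h = - h$)
$q{\left(m,O \right)} = \frac{14}{m - m^{2}}$ ($q{\left(m,O \right)} = \frac{14}{\left(-1\right) \left(m m - m\right)} = \frac{14}{\left(-1\right) \left(m^{2} - m\right)} = \frac{14}{m - m^{2}}$)
$\sqrt{q{\left(-1,149 \right)} - 27225} = \sqrt{- \frac{14}{\left(-1\right) \left(-1 - 1\right)} - 27225} = \sqrt{\left(-14\right) \left(-1\right) \frac{1}{-2} - 27225} = \sqrt{\left(-14\right) \left(-1\right) \left(- \frac{1}{2}\right) - 27225} = \sqrt{-7 - 27225} = \sqrt{-27232} = 4 i \sqrt{1702}$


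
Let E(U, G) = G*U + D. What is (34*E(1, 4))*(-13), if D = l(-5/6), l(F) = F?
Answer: -4199/3 ≈ -1399.7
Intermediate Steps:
D = -⅚ (D = -5/6 = -5*⅙ = -⅚ ≈ -0.83333)
E(U, G) = -⅚ + G*U (E(U, G) = G*U - ⅚ = -⅚ + G*U)
(34*E(1, 4))*(-13) = (34*(-⅚ + 4*1))*(-13) = (34*(-⅚ + 4))*(-13) = (34*(19/6))*(-13) = (323/3)*(-13) = -4199/3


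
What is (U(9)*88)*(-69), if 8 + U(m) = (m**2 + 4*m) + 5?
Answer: -692208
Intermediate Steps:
U(m) = -3 + m**2 + 4*m (U(m) = -8 + ((m**2 + 4*m) + 5) = -8 + (5 + m**2 + 4*m) = -3 + m**2 + 4*m)
(U(9)*88)*(-69) = ((-3 + 9**2 + 4*9)*88)*(-69) = ((-3 + 81 + 36)*88)*(-69) = (114*88)*(-69) = 10032*(-69) = -692208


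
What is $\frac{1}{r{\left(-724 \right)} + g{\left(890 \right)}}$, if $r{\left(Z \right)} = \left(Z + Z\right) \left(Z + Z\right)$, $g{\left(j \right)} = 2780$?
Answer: $\frac{1}{2099484} \approx 4.7631 \cdot 10^{-7}$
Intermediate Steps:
$r{\left(Z \right)} = 4 Z^{2}$ ($r{\left(Z \right)} = 2 Z 2 Z = 4 Z^{2}$)
$\frac{1}{r{\left(-724 \right)} + g{\left(890 \right)}} = \frac{1}{4 \left(-724\right)^{2} + 2780} = \frac{1}{4 \cdot 524176 + 2780} = \frac{1}{2096704 + 2780} = \frac{1}{2099484}$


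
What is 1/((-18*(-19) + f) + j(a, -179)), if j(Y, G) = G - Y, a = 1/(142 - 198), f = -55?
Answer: 56/6049 ≈ 0.0092577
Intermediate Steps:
a = -1/56 (a = 1/(-56) = -1/56 ≈ -0.017857)
1/((-18*(-19) + f) + j(a, -179)) = 1/((-18*(-19) - 55) + (-179 - 1*(-1/56))) = 1/((342 - 55) + (-179 + 1/56)) = 1/(287 - 10023/56) = 1/(6049/56) = 56/6049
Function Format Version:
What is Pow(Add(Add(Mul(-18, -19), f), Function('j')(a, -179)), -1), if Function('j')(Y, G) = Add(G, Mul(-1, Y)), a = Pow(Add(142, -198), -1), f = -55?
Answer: Rational(56, 6049) ≈ 0.0092577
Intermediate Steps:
a = Rational(-1, 56) (a = Pow(-56, -1) = Rational(-1, 56) ≈ -0.017857)
Pow(Add(Add(Mul(-18, -19), f), Function('j')(a, -179)), -1) = Pow(Add(Add(Mul(-18, -19), -55), Add(-179, Mul(-1, Rational(-1, 56)))), -1) = Pow(Add(Add(342, -55), Add(-179, Rational(1, 56))), -1) = Pow(Add(287, Rational(-10023, 56)), -1) = Pow(Rational(6049, 56), -1) = Rational(56, 6049)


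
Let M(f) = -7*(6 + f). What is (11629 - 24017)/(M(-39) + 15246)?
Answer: -12388/15477 ≈ -0.80041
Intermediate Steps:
M(f) = -42 - 7*f
(11629 - 24017)/(M(-39) + 15246) = (11629 - 24017)/((-42 - 7*(-39)) + 15246) = -12388/((-42 + 273) + 15246) = -12388/(231 + 15246) = -12388/15477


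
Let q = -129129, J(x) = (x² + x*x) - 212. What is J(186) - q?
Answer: 198109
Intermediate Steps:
J(x) = -212 + 2*x² (J(x) = (x² + x²) - 212 = 2*x² - 212 = -212 + 2*x²)
J(186) - q = (-212 + 2*186²) - 1*(-129129) = (-212 + 2*34596) + 129129 = (-212 + 69192) + 129129 = 68980 + 129129 = 198109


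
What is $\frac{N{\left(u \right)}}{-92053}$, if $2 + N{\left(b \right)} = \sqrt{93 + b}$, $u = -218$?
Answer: $\frac{2}{92053} - \frac{5 i \sqrt{5}}{92053} \approx 2.1727 \cdot 10^{-5} - 0.00012146 i$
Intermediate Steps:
$N{\left(b \right)} = -2 + \sqrt{93 + b}$
$\frac{N{\left(u \right)}}{-92053} = \frac{-2 + \sqrt{93 - 218}}{-92053} = \left(-2 + \sqrt{-125}\right) \left(- \frac{1}{92053}\right) = \left(-2 + 5 i \sqrt{5}\right) \left(- \frac{1}{92053}\right) = \frac{2}{92053} - \frac{5 i \sqrt{5}}{92053}$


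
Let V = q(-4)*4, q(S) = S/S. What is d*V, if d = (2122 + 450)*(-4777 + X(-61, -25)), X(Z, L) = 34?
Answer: -48795984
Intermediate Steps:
q(S) = 1
V = 4 (V = 1*4 = 4)
d = -12198996 (d = (2122 + 450)*(-4777 + 34) = 2572*(-4743) = -12198996)
d*V = -12198996*4 = -48795984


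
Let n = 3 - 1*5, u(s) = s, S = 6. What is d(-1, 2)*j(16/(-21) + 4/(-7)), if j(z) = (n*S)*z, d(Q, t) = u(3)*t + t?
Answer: 128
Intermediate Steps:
d(Q, t) = 4*t (d(Q, t) = 3*t + t = 4*t)
n = -2 (n = 3 - 5 = -2)
j(z) = -12*z (j(z) = (-2*6)*z = -12*z)
d(-1, 2)*j(16/(-21) + 4/(-7)) = (4*2)*(-12*(16/(-21) + 4/(-7))) = 8*(-12*(16*(-1/21) + 4*(-⅐))) = 8*(-12*(-16/21 - 4/7)) = 8*(-12*(-4/3)) = 8*16 = 128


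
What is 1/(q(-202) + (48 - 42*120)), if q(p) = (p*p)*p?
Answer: -1/8247400 ≈ -1.2125e-7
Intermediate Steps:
q(p) = p³ (q(p) = p²*p = p³)
1/(q(-202) + (48 - 42*120)) = 1/((-202)³ + (48 - 42*120)) = 1/(-8242408 + (48 - 5040)) = 1/(-8242408 - 4992) = 1/(-8247400) = -1/8247400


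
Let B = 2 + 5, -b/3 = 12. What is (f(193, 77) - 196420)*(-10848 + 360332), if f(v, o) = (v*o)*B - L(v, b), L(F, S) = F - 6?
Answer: -32355228720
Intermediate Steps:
b = -36 (b = -3*12 = -36)
L(F, S) = -6 + F
B = 7
f(v, o) = 6 - v + 7*o*v (f(v, o) = (v*o)*7 - (-6 + v) = (o*v)*7 + (6 - v) = 7*o*v + (6 - v) = 6 - v + 7*o*v)
(f(193, 77) - 196420)*(-10848 + 360332) = ((6 - 1*193 + 7*77*193) - 196420)*(-10848 + 360332) = ((6 - 193 + 104027) - 196420)*349484 = (103840 - 196420)*349484 = -92580*349484 = -32355228720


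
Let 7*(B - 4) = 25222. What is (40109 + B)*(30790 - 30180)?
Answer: 186667930/7 ≈ 2.6667e+7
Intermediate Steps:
B = 25250/7 (B = 4 + (⅐)*25222 = 4 + 25222/7 = 25250/7 ≈ 3607.1)
(40109 + B)*(30790 - 30180) = (40109 + 25250/7)*(30790 - 30180) = (306013/7)*610 = 186667930/7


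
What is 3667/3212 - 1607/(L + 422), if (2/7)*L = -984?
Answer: 8121679/4853332 ≈ 1.6734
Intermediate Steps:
L = -3444 (L = (7/2)*(-984) = -3444)
3667/3212 - 1607/(L + 422) = 3667/3212 - 1607/(-3444 + 422) = 3667*(1/3212) - 1607/(-3022) = 3667/3212 - 1607*(-1/3022) = 3667/3212 + 1607/3022 = 8121679/4853332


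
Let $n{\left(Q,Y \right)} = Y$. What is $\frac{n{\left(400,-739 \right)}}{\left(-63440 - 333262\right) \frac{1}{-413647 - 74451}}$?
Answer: $- \frac{180352211}{198351} \approx -909.26$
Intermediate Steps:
$\frac{n{\left(400,-739 \right)}}{\left(-63440 - 333262\right) \frac{1}{-413647 - 74451}} = - \frac{739}{\left(-63440 - 333262\right) \frac{1}{-413647 - 74451}} = - \frac{739}{\left(-396702\right) \frac{1}{-488098}} = - \frac{739}{\left(-396702\right) \left(- \frac{1}{488098}\right)} = - \frac{739}{\frac{198351}{244049}} = \left(-739\right) \frac{244049}{198351} = - \frac{180352211}{198351}$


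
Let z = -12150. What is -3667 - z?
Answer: 8483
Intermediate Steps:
-3667 - z = -3667 - 1*(-12150) = -3667 + 12150 = 8483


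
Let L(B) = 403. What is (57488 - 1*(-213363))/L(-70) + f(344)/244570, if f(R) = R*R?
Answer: 33144859239/49280855 ≈ 672.57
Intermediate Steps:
f(R) = R**2
(57488 - 1*(-213363))/L(-70) + f(344)/244570 = (57488 - 1*(-213363))/403 + 344**2/244570 = (57488 + 213363)*(1/403) + 118336*(1/244570) = 270851*(1/403) + 59168/122285 = 270851/403 + 59168/122285 = 33144859239/49280855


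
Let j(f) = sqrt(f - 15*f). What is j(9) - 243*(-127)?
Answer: 30861 + 3*I*sqrt(14) ≈ 30861.0 + 11.225*I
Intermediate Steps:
j(f) = sqrt(14)*sqrt(-f) (j(f) = sqrt(-14*f) = sqrt(14)*sqrt(-f))
j(9) - 243*(-127) = sqrt(14)*sqrt(-1*9) - 243*(-127) = sqrt(14)*sqrt(-9) + 30861 = sqrt(14)*(3*I) + 30861 = 3*I*sqrt(14) + 30861 = 30861 + 3*I*sqrt(14)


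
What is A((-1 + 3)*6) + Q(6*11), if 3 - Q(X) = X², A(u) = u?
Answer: -4341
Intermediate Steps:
Q(X) = 3 - X²
A((-1 + 3)*6) + Q(6*11) = (-1 + 3)*6 + (3 - (6*11)²) = 2*6 + (3 - 1*66²) = 12 + (3 - 1*4356) = 12 + (3 - 4356) = 12 - 4353 = -4341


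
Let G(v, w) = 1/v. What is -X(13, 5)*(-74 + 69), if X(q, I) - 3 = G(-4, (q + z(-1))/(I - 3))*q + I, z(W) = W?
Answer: 95/4 ≈ 23.750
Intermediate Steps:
X(q, I) = 3 + I - q/4 (X(q, I) = 3 + (q/(-4) + I) = 3 + (-q/4 + I) = 3 + (I - q/4) = 3 + I - q/4)
-X(13, 5)*(-74 + 69) = -(3 + 5 - ¼*13)*(-74 + 69) = -(3 + 5 - 13/4)*(-5) = -19*(-5)/4 = -1*(-95/4) = 95/4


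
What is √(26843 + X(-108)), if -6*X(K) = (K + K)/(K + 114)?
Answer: √26849 ≈ 163.86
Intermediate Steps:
X(K) = -K/(3*(114 + K)) (X(K) = -(K + K)/(6*(K + 114)) = -2*K/(6*(114 + K)) = -K/(3*(114 + K)))
√(26843 + X(-108)) = √(26843 - 1*(-108)/(342 + 3*(-108))) = √(26843 - 1*(-108)/(342 - 324)) = √(26843 - 1*(-108)/18) = √(26843 - 1*(-108)*1/18) = √(26843 + 6) = √26849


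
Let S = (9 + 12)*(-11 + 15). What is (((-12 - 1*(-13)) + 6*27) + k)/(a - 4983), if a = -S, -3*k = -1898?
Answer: -2387/15201 ≈ -0.15703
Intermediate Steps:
k = 1898/3 (k = -⅓*(-1898) = 1898/3 ≈ 632.67)
S = 84 (S = 21*4 = 84)
a = -84 (a = -1*84 = -84)
(((-12 - 1*(-13)) + 6*27) + k)/(a - 4983) = (((-12 - 1*(-13)) + 6*27) + 1898/3)/(-84 - 4983) = (((-12 + 13) + 162) + 1898/3)/(-5067) = ((1 + 162) + 1898/3)*(-1/5067) = (163 + 1898/3)*(-1/5067) = (2387/3)*(-1/5067) = -2387/15201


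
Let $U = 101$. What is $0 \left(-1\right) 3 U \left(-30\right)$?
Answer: $0$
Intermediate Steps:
$0 \left(-1\right) 3 U \left(-30\right) = 0 \left(-1\right) 3 \cdot 101 \left(-30\right) = 0 \cdot 3 \cdot 101 \left(-30\right) = 0 \cdot 101 \left(-30\right) = 0 \left(-30\right) = 0$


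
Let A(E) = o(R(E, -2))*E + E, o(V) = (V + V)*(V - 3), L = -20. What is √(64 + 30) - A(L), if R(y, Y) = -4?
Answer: 1140 + √94 ≈ 1149.7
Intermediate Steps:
o(V) = 2*V*(-3 + V) (o(V) = (2*V)*(-3 + V) = 2*V*(-3 + V))
A(E) = 57*E (A(E) = (2*(-4)*(-3 - 4))*E + E = (2*(-4)*(-7))*E + E = 56*E + E = 57*E)
√(64 + 30) - A(L) = √(64 + 30) - 57*(-20) = √94 - 1*(-1140) = √94 + 1140 = 1140 + √94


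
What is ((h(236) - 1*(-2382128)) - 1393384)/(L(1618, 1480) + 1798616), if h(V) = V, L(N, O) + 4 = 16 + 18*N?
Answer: 247245/456938 ≈ 0.54109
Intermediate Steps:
L(N, O) = 12 + 18*N (L(N, O) = -4 + (16 + 18*N) = 12 + 18*N)
((h(236) - 1*(-2382128)) - 1393384)/(L(1618, 1480) + 1798616) = ((236 - 1*(-2382128)) - 1393384)/((12 + 18*1618) + 1798616) = ((236 + 2382128) - 1393384)/((12 + 29124) + 1798616) = (2382364 - 1393384)/(29136 + 1798616) = 988980/1827752 = 988980*(1/1827752) = 247245/456938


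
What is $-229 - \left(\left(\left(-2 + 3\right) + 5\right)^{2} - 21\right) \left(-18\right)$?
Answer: $41$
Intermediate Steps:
$-229 - \left(\left(\left(-2 + 3\right) + 5\right)^{2} - 21\right) \left(-18\right) = -229 - \left(\left(1 + 5\right)^{2} - 21\right) \left(-18\right) = -229 - \left(6^{2} - 21\right) \left(-18\right) = -229 - \left(36 - 21\right) \left(-18\right) = -229 - 15 \left(-18\right) = -229 - -270 = -229 + 270 = 41$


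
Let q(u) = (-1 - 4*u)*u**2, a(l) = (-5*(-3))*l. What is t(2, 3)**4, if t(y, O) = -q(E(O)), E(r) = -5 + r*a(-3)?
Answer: 14410250053771984921600000000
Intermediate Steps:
a(l) = 15*l
E(r) = -5 - 45*r (E(r) = -5 + r*(15*(-3)) = -5 + r*(-45) = -5 - 45*r)
q(u) = u**2*(-1 - 4*u)
t(y, O) = -(-5 - 45*O)**2*(19 + 180*O) (t(y, O) = -(-5 - 45*O)**2*(-1 - 4*(-5 - 45*O)) = -(-5 - 45*O)**2*(-1 + (20 + 180*O)) = -(-5 - 45*O)**2*(19 + 180*O))
t(2, 3)**4 = ((1 + 9*3)**2*(-475 - 4500*3))**4 = ((1 + 27)**2*(-475 - 13500))**4 = (28**2*(-13975))**4 = (784*(-13975))**4 = (-10956400)**4 = 14410250053771984921600000000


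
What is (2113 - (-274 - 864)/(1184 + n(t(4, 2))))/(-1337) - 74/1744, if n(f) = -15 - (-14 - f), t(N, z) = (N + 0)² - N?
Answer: -2261938311/1393207480 ≈ -1.6235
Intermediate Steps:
t(N, z) = N² - N
n(f) = -1 + f (n(f) = -15 + (14 + f) = -1 + f)
(2113 - (-274 - 864)/(1184 + n(t(4, 2))))/(-1337) - 74/1744 = (2113 - (-274 - 864)/(1184 + (-1 + 4*(-1 + 4))))/(-1337) - 74/1744 = (2113 - (-1138)/(1184 + (-1 + 4*3)))*(-1/1337) - 74*1/1744 = (2113 - (-1138)/(1184 + (-1 + 12)))*(-1/1337) - 37/872 = (2113 - (-1138)/(1184 + 11))*(-1/1337) - 37/872 = (2113 - (-1138)/1195)*(-1/1337) - 37/872 = (2113 - 1*(-1138/1195))*(-1/1337) - 37/872 = (2113 + 1138/1195)*(-1/1337) - 37/872 = (2526173/1195)*(-1/1337) - 37/872 = -2526173/1597715 - 37/872 = -2261938311/1393207480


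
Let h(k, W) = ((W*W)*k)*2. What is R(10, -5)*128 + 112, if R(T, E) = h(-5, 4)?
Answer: -20368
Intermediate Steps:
h(k, W) = 2*k*W**2 (h(k, W) = (W**2*k)*2 = (k*W**2)*2 = 2*k*W**2)
R(T, E) = -160 (R(T, E) = 2*(-5)*4**2 = 2*(-5)*16 = -160)
R(10, -5)*128 + 112 = -160*128 + 112 = -20480 + 112 = -20368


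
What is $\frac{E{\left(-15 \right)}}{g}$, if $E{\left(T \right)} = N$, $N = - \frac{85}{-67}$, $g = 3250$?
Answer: $\frac{17}{43550} \approx 0.00039036$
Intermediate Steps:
$N = \frac{85}{67}$ ($N = \left(-85\right) \left(- \frac{1}{67}\right) = \frac{85}{67} \approx 1.2687$)
$E{\left(T \right)} = \frac{85}{67}$
$\frac{E{\left(-15 \right)}}{g} = \frac{85}{67 \cdot 3250} = \frac{85}{67} \cdot \frac{1}{3250} = \frac{17}{43550}$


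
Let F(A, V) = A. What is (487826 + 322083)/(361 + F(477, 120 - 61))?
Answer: 809909/838 ≈ 966.48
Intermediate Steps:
(487826 + 322083)/(361 + F(477, 120 - 61)) = (487826 + 322083)/(361 + 477) = 809909/838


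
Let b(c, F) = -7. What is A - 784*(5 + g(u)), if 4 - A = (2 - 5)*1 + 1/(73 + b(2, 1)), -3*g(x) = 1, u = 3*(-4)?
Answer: -80337/22 ≈ -3651.7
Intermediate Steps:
u = -12
g(x) = -⅓ (g(x) = -⅓*1 = -⅓)
A = 461/66 (A = 4 - ((2 - 5)*1 + 1/(73 - 7)) = 4 - (-3*1 + 1/66) = 4 - (-3 + 1/66) = 4 - 1*(-197/66) = 4 + 197/66 = 461/66 ≈ 6.9848)
A - 784*(5 + g(u)) = 461/66 - 784*(5 - ⅓) = 461/66 - 784*14/3 = 461/66 - 112*98/3 = 461/66 - 10976/3 = -80337/22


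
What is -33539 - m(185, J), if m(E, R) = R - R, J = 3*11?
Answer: -33539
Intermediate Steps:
J = 33
m(E, R) = 0
-33539 - m(185, J) = -33539 - 1*0 = -33539 + 0 = -33539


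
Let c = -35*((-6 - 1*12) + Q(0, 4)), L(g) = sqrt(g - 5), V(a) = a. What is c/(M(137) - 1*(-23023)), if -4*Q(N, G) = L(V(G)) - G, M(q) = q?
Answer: 119/4632 + 7*I/18528 ≈ 0.025691 + 0.00037781*I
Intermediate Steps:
L(g) = sqrt(-5 + g)
Q(N, G) = -sqrt(-5 + G)/4 + G/4 (Q(N, G) = -(sqrt(-5 + G) - G)/4 = -sqrt(-5 + G)/4 + G/4)
c = 595 + 35*I/4 (c = -35*((-6 - 1*12) + (-sqrt(-5 + 4)/4 + (1/4)*4)) = -35*((-6 - 12) + (-I/4 + 1)) = -35*(-18 + (-I/4 + 1)) = -35*(-18 + (1 - I/4)) = -35*(-17 - I/4) = 595 + 35*I/4 ≈ 595.0 + 8.75*I)
c/(M(137) - 1*(-23023)) = (595 + 35*I/4)/(137 - 1*(-23023)) = (595 + 35*I/4)/(137 + 23023) = (595 + 35*I/4)/23160 = (595 + 35*I/4)*(1/23160) = 119/4632 + 7*I/18528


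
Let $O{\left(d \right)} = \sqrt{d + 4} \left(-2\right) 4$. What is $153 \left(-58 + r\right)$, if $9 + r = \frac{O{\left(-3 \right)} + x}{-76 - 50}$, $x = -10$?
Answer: $- \frac{71604}{7} \approx -10229.0$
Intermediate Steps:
$O{\left(d \right)} = - 8 \sqrt{4 + d}$ ($O{\left(d \right)} = \sqrt{4 + d} \left(-2\right) 4 = - 2 \sqrt{4 + d} 4 = - 8 \sqrt{4 + d}$)
$r = - \frac{62}{7}$ ($r = -9 + \frac{- 8 \sqrt{4 - 3} - 10}{-76 - 50} = -9 + \frac{- 8 \sqrt{1} - 10}{-126} = -9 + \left(\left(-8\right) 1 - 10\right) \left(- \frac{1}{126}\right) = -9 + \left(-8 - 10\right) \left(- \frac{1}{126}\right) = -9 - - \frac{1}{7} = -9 + \frac{1}{7} = - \frac{62}{7} \approx -8.8571$)
$153 \left(-58 + r\right) = 153 \left(-58 - \frac{62}{7}\right) = 153 \left(- \frac{468}{7}\right) = - \frac{71604}{7}$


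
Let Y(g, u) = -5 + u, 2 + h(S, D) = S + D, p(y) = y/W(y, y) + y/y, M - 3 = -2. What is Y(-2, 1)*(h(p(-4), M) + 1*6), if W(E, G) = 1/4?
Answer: 40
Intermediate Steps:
M = 1 (M = 3 - 2 = 1)
W(E, G) = ¼
p(y) = 1 + 4*y (p(y) = y/(¼) + y/y = y*4 + 1 = 4*y + 1 = 1 + 4*y)
h(S, D) = -2 + D + S (h(S, D) = -2 + (S + D) = -2 + (D + S) = -2 + D + S)
Y(-2, 1)*(h(p(-4), M) + 1*6) = (-5 + 1)*((-2 + 1 + (1 + 4*(-4))) + 1*6) = -4*((-2 + 1 + (1 - 16)) + 6) = -4*((-2 + 1 - 15) + 6) = -4*(-16 + 6) = -4*(-10) = 40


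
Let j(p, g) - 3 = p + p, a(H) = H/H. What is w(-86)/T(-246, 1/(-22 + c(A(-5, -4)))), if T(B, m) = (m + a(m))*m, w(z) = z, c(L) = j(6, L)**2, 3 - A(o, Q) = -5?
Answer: -1771987/102 ≈ -17372.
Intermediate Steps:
A(o, Q) = 8 (A(o, Q) = 3 - 1*(-5) = 3 + 5 = 8)
a(H) = 1
j(p, g) = 3 + 2*p (j(p, g) = 3 + (p + p) = 3 + 2*p)
c(L) = 225 (c(L) = (3 + 2*6)**2 = (3 + 12)**2 = 15**2 = 225)
T(B, m) = m*(1 + m) (T(B, m) = (m + 1)*m = (1 + m)*m = m*(1 + m))
w(-86)/T(-246, 1/(-22 + c(A(-5, -4)))) = -86*(-22 + 225)/(1 + 1/(-22 + 225)) = -86*203/(1 + 1/203) = -86/((1/203)*(204/203)) = -86/204/41209 = -86*41209/204 = -1771987/102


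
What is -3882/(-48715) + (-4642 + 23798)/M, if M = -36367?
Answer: -792007846/1771618405 ≈ -0.44705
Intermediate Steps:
-3882/(-48715) + (-4642 + 23798)/M = -3882/(-48715) + (-4642 + 23798)/(-36367) = -3882*(-1/48715) + 19156*(-1/36367) = 3882/48715 - 19156/36367 = -792007846/1771618405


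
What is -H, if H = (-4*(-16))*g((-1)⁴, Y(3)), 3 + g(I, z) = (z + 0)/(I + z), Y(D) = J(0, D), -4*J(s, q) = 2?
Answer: 256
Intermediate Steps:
J(s, q) = -½ (J(s, q) = -¼*2 = -½)
Y(D) = -½
g(I, z) = -3 + z/(I + z) (g(I, z) = -3 + (z + 0)/(I + z) = -3 + z/(I + z))
H = -256 (H = (-4*(-16))*((-3*(-1)⁴ - 2*(-½))/((-1)⁴ - ½)) = 64*((-3*1 + 1)/(1 - ½)) = 64*((-3 + 1)/(½)) = 64*(2*(-2)) = 64*(-4) = -256)
-H = -1*(-256) = 256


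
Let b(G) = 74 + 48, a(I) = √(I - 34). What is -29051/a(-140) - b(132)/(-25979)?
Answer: 122/25979 + 29051*I*√174/174 ≈ 0.0046961 + 2202.4*I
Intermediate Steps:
a(I) = √(-34 + I)
b(G) = 122
-29051/a(-140) - b(132)/(-25979) = -29051/√(-34 - 140) - 1*122/(-25979) = -29051*(-I*√174/174) - 122*(-1/25979) = -29051*(-I*√174/174) + 122/25979 = -(-29051)*I*√174/174 + 122/25979 = 29051*I*√174/174 + 122/25979 = 122/25979 + 29051*I*√174/174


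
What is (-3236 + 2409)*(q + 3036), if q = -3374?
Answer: 279526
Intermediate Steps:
(-3236 + 2409)*(q + 3036) = (-3236 + 2409)*(-3374 + 3036) = -827*(-338) = 279526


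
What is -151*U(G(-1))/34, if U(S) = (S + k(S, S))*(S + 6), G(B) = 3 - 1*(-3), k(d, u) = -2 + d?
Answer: -9060/17 ≈ -532.94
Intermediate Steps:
G(B) = 6 (G(B) = 3 + 3 = 6)
U(S) = (-2 + 2*S)*(6 + S) (U(S) = (S + (-2 + S))*(S + 6) = (-2 + 2*S)*(6 + S))
-151*U(G(-1))/34 = -151*(-12 + 2*6² + 10*6)/34 = -151*(-12 + 2*36 + 60)/34 = -151*(-12 + 72 + 60)/34 = -18120/34 = -151*60/17 = -9060/17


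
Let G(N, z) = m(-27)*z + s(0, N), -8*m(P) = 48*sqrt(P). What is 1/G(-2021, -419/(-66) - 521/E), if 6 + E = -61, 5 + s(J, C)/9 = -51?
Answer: -30417464/27033781899 + 46032283*I*sqrt(3)/81101345697 ≈ -0.0011252 + 0.00098309*I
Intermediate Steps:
s(J, C) = -504 (s(J, C) = -45 + 9*(-51) = -45 - 459 = -504)
m(P) = -6*sqrt(P)
E = -67 (E = -6 - 61 = -67)
G(N, z) = -504 - 18*I*z*sqrt(3) (G(N, z) = (-18*I*sqrt(3))*z - 504 = -18*I*z*sqrt(3) - 504 = -504 - 18*I*z*sqrt(3))
1/G(-2021, -419/(-66) - 521/E) = 1/(-504 - 18*I*(-419/(-66) - 521/(-67))*sqrt(3)) = 1/(-504 - 18*I*(-419*(-1/66) - 521*(-1/67))*sqrt(3)) = 1/(-504 - 18*I*(419/66 + 521/67)*sqrt(3)) = 1/(-504 - 18*I*62459/4422*sqrt(3)) = 1/(-504 - 187377*I*sqrt(3)/737)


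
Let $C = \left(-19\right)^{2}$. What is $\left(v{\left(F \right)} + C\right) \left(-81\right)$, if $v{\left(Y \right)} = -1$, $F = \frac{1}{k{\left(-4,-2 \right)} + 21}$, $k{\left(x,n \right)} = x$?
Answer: $-29160$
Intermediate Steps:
$C = 361$
$F = \frac{1}{17}$ ($F = \frac{1}{-4 + 21} = \frac{1}{17} \approx 0.058824$)
$\left(v{\left(F \right)} + C\right) \left(-81\right) = \left(-1 + 361\right) \left(-81\right) = 360 \left(-81\right) = -29160$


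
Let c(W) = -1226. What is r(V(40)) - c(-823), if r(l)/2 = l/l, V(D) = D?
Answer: 1228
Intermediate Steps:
r(l) = 2 (r(l) = 2*(l/l) = 2*1 = 2)
r(V(40)) - c(-823) = 2 - 1*(-1226) = 2 + 1226 = 1228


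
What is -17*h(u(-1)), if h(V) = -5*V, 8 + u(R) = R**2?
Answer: -595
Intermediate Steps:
u(R) = -8 + R**2
-17*h(u(-1)) = -(-85)*(-8 + (-1)**2) = -(-85)*(-8 + 1) = -(-85)*(-7) = -17*35 = -595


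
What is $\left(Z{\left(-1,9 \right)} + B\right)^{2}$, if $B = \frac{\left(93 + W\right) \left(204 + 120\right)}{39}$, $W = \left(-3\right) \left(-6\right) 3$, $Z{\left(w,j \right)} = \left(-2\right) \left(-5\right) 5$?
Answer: $\frac{273108676}{169} \approx 1.616 \cdot 10^{6}$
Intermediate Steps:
$Z{\left(w,j \right)} = 50$ ($Z{\left(w,j \right)} = 10 \cdot 5 = 50$)
$W = 54$ ($W = 18 \cdot 3 = 54$)
$B = \frac{15876}{13}$ ($B = \frac{\left(93 + 54\right) \left(204 + 120\right)}{39} = 147 \cdot 324 \cdot \frac{1}{39} = 47628 \cdot \frac{1}{39} = \frac{15876}{13} \approx 1221.2$)
$\left(Z{\left(-1,9 \right)} + B\right)^{2} = \left(50 + \frac{15876}{13}\right)^{2} = \left(\frac{16526}{13}\right)^{2} = \frac{273108676}{169}$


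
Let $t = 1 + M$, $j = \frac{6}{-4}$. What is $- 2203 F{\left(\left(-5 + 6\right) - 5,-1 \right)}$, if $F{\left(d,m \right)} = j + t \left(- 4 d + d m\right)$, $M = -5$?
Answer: $\frac{359089}{2} \approx 1.7954 \cdot 10^{5}$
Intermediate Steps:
$j = - \frac{3}{2}$ ($j = 6 \left(- \frac{1}{4}\right) = - \frac{3}{2} \approx -1.5$)
$t = -4$ ($t = 1 - 5 = -4$)
$F{\left(d,m \right)} = - \frac{3}{2} + 16 d - 4 d m$ ($F{\left(d,m \right)} = - \frac{3}{2} - 4 \left(- 4 d + d m\right) = - \frac{3}{2} - \left(- 16 d + 4 d m\right) = - \frac{3}{2} + 16 d - 4 d m$)
$- 2203 F{\left(\left(-5 + 6\right) - 5,-1 \right)} = - 2203 \left(- \frac{3}{2} + 16 \left(\left(-5 + 6\right) - 5\right) - 4 \left(\left(-5 + 6\right) - 5\right) \left(-1\right)\right) = - 2203 \left(- \frac{3}{2} + 16 \left(1 - 5\right) - 4 \left(1 - 5\right) \left(-1\right)\right) = - 2203 \left(- \frac{3}{2} + 16 \left(-4\right) - \left(-16\right) \left(-1\right)\right) = - 2203 \left(- \frac{3}{2} - 64 - 16\right) = \left(-2203\right) \left(- \frac{163}{2}\right) = \frac{359089}{2}$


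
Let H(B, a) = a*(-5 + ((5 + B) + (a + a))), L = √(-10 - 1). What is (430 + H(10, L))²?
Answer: 165364 + 8160*I*√11 ≈ 1.6536e+5 + 27064.0*I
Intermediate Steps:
L = I*√11 (L = √(-11) = I*√11 ≈ 3.3166*I)
H(B, a) = a*(B + 2*a) (H(B, a) = a*(-5 + ((5 + B) + 2*a)) = a*(-5 + (5 + B + 2*a)) = a*(B + 2*a))
(430 + H(10, L))² = (430 + (I*√11)*(10 + 2*(I*√11)))² = (430 + (I*√11)*(10 + 2*I*√11))² = (430 + I*√11*(10 + 2*I*√11))²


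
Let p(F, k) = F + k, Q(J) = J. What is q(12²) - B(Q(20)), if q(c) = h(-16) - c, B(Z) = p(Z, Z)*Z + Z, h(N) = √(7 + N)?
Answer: -964 + 3*I ≈ -964.0 + 3.0*I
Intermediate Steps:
B(Z) = Z + 2*Z² (B(Z) = (Z + Z)*Z + Z = (2*Z)*Z + Z = 2*Z² + Z = Z + 2*Z²)
q(c) = -c + 3*I (q(c) = √(7 - 16) - c = √(-9) - c = 3*I - c = -c + 3*I)
q(12²) - B(Q(20)) = (-1*12² + 3*I) - 20*(1 + 2*20) = (-1*144 + 3*I) - 20*(1 + 40) = (-144 + 3*I) - 20*41 = (-144 + 3*I) - 1*820 = (-144 + 3*I) - 820 = -964 + 3*I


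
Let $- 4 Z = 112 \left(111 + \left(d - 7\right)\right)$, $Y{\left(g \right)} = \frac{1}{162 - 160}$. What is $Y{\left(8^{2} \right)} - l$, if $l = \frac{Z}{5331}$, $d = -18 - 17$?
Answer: $\frac{3065}{3554} \approx 0.86241$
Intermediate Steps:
$d = -35$
$Y{\left(g \right)} = \frac{1}{2}$
$Z = -1932$ ($Z = - \frac{112 \left(111 - 42\right)}{4} = - \frac{112 \cdot 69}{4} = \left(- \frac{1}{4}\right) 7728 = -1932$)
$l = - \frac{644}{1777}$ ($l = - \frac{1932}{5331} = \left(-1932\right) \frac{1}{5331} = - \frac{644}{1777} \approx -0.36241$)
$Y{\left(8^{2} \right)} - l = \frac{1}{2} - - \frac{644}{1777} = \frac{1}{2} + \frac{644}{1777} = \frac{3065}{3554}$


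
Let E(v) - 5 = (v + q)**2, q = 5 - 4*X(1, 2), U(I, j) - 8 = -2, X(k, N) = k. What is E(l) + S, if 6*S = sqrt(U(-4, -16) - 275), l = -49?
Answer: 2309 + I*sqrt(269)/6 ≈ 2309.0 + 2.7335*I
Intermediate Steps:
U(I, j) = 6 (U(I, j) = 8 - 2 = 6)
S = I*sqrt(269)/6 (S = sqrt(6 - 275)/6 = sqrt(-269)/6 = (I*sqrt(269))/6 = I*sqrt(269)/6 ≈ 2.7335*I)
q = 1 (q = 5 - 4*1 = 5 - 4 = 1)
E(v) = 5 + (1 + v)**2 (E(v) = 5 + (v + 1)**2 = 5 + (1 + v)**2)
E(l) + S = (5 + (1 - 49)**2) + I*sqrt(269)/6 = (5 + (-48)**2) + I*sqrt(269)/6 = (5 + 2304) + I*sqrt(269)/6 = 2309 + I*sqrt(269)/6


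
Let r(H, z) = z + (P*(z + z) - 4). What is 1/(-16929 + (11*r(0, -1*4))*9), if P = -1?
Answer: -1/16929 ≈ -5.9070e-5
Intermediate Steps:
r(H, z) = -4 - z (r(H, z) = z + (-(z + z) - 4) = z + (-2*z - 4) = z + (-4 - 2*z) = -4 - z)
1/(-16929 + (11*r(0, -1*4))*9) = 1/(-16929 + (11*(-4 - (-1)*4))*9) = 1/(-16929 + (11*(-4 - 1*(-4)))*9) = 1/(-16929 + (11*(-4 + 4))*9) = 1/(-16929 + (11*0)*9) = 1/(-16929 + 0*9) = 1/(-16929 + 0) = 1/(-16929) = -1/16929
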